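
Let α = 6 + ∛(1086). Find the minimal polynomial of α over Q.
m_α(x) = x^3 - 18x^2 + 108x - 1302

Set β = α - 6 = ∛(1086), so β^3 = 1086. Then (α - 6)^3 - 1086 = 0, i.e. α is a root of g(x) = (x - 6)^3 - 1086 = x^3 - 18x^2 + 108x - 1302. Since g(x) = h(x - 6) where h(x) = x^3 - 1086, and h is irreducible over Q (because 1086 is not a perfect cube, so h has no rational root, and a monic cubic with no rational root is irreducible), g is also irreducible (irreducibility is preserved under the substitution x → x - 6). Hence m_α(x) = x^3 - 18x^2 + 108x - 1302.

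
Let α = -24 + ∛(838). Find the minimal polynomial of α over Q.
m_α(x) = x^3 + 72x^2 + 1728x + 12986

Set β = α + 24 = ∛(838), so β^3 = 838. Then (α + 24)^3 - 838 = 0, i.e. α is a root of g(x) = (x + 24)^3 - 838 = x^3 + 72x^2 + 1728x + 12986. Since g(x) = h(x + 24) where h(x) = x^3 - 838, and h is irreducible over Q (because 838 is not a perfect cube, so h has no rational root, and a monic cubic with no rational root is irreducible), g is also irreducible (irreducibility is preserved under the substitution x → x + 24). Hence m_α(x) = x^3 + 72x^2 + 1728x + 12986.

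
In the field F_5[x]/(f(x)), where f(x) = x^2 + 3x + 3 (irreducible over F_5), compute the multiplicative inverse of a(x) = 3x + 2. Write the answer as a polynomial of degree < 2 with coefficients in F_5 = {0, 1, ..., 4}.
a(x)^(-1) ≡ 4x + 1 (mod f(x))

Since f is irreducible over F_5, F_5[x]/(f) is a field and a(x) ≠ 0 has an inverse. Apply the extended Euclidean algorithm to f(x) and a(x) in F_5[x]: f(x) = (2x + 3)·a(x) + (2). The last nonzero remainder is the constant 2 = gcd(f, a) in F_5. Back-substituting through the division chain expresses 2 = s(x)·a(x) + t(x)·f(x) with s(x) ≡ 3x + 2 (mod f), so (3x + 2)·a(x) ≡ 2 (mod f). Multiplying by 2^(-1) ≡ 3 in F_5 gives a(x)^(-1) ≡ 3·(3x + 2) ≡ 4x + 1 (mod f). Check: (3x + 2)·(4x + 1) = 2x^2 + x + 2 ≡ 1 (mod x^2 + 3x + 3).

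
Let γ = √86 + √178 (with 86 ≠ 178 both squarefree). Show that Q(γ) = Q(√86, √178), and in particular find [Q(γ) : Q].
[Q(γ) : Q] = 4 (equivalently, Q(γ) = Q(√86, √178))

Obviously Q(γ) ⊆ Q(√86, √178), and [Q(√86, √178):Q] = 4 (since 86, 178 are distinct squarefree integers > 1 with 15308 not a perfect square). To show equality we compute the minimal polynomial of γ. From γ = √86 + √178: γ^2 = 86 + 2√(15308) + 178 = 264 + 2√(15308), so γ^2 - 264 = 2√(15308); squaring, (γ^2 - 264)^2 = 4·15308, i.e. γ^4 - 528γ^2 + 69696 - 61232 = 0, i.e. γ^4 - 528γ^2 + 8464 = 0. So γ is a root of x^4 - 528x^2 + 8464. This polynomial is irreducible over Q: it has no rational root (each ±√86 ± √178 is irrational), and any factorization into two quadratics over Q would force √(15308) ∈ Q (pairing opposite roots) or √86, √178 ∈ Q (other pairings), all impossible. Hence [Q(γ):Q] = 4 = [Q(√86, √178):Q], so Q(γ) = Q(√86, √178).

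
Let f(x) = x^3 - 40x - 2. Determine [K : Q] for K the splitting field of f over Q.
[K : Q] = 6

By the rational root test, any rational root of the monic integer polynomial f(x) = x^3 - 40x - 2 must be an integer dividing the constant term -2, i.e. one of ±{1, 2}. Evaluating: f(1) = -41, f(-1) = 37, f(2) = -74, f(-2) = 70; none is 0, so f has no rational root and is therefore irreducible over Q (a cubic with no linear factor over a field is irreducible). For an irreducible cubic, the Galois group is A_3 or S_3 according as the discriminant disc(f) = -4a^3 - 27b^2 = -4·(-40)^3 - 27·(-2)^2 = 255892 is or is not a square in Q. Here disc(f) = 255892 is not a perfect square in Q, so the Galois group of f over Q is not contained in A_3 and must be all of S_3. The splitting field has degree |S_3| = 6 over Q, so [K : Q] = 6.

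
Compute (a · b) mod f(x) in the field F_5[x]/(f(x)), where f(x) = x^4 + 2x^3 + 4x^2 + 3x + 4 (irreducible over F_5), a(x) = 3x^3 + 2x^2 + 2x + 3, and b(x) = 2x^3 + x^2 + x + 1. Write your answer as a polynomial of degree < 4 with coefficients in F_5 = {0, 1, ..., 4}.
a · b ≡ 3x^2 + 3 (mod f(x))

Multiply in F_5[x]: a(x)·b(x) = (3x^3 + 2x^2 + 2x + 3)·(2x^3 + x^2 + x + 1) = x^6 + 2x^5 + 4x^4 + 3x^3 + 2x^2 + 3. This has degree ≥ 4, so divide by f(x) over F_5: x^6 + 2x^5 + 4x^4 + 3x^3 + 2x^2 + 3 = (x^2)·(x^4 + 2x^3 + 4x^2 + 3x + 4) + (3x^2 + 3). Hence a·b ≡ 3x^2 + 3 (mod f). (F_5[x]/(f) is a field with 5^4 = 625 elements since f is irreducible of degree 4.)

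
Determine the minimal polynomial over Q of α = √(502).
m_α(x) = x^2 - 502

α satisfies α^2 - 502 = 0, so x^2 - 502 annihilates α. Since d = 502 is squarefree and ≠ 1, it is not a perfect square in Q, so x^2 - 502 has no rational root and is therefore irreducible over Q (a degree-2 polynomial over a field is irreducible iff it has no root). Hence m_α(x) = x^2 - 502.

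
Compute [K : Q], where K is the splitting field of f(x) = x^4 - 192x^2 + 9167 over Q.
[K : Q] = 4

Solving the quadratic in x^2: x^2 = (192 ± √(192^2 - 4·9167))/2 = (192 ± √196)/2 = (192 ± 14)/2, giving x^2 = 89 or x^2 = 103. So f(x) = (x^2 - 89)(x^2 - 103) and the roots of f are ±√89, ±√103. Hence the splitting field is K = Q(√89, √103). Since 89 and 103 are distinct squarefree integers > 1, their product 9167 is not a perfect square, so √103 ∉ Q(√89). By the tower law [K:Q] = [Q(√89,√103):Q(√89)] · [Q(√89):Q] = 2 · 2 = 4.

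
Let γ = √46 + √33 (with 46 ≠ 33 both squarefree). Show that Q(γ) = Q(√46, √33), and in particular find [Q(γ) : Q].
[Q(γ) : Q] = 4 (equivalently, Q(γ) = Q(√46, √33))

Obviously Q(γ) ⊆ Q(√46, √33), and [Q(√46, √33):Q] = 4 (since 46, 33 are distinct squarefree integers > 1 with 1518 not a perfect square). To show equality we compute the minimal polynomial of γ. From γ = √46 + √33: γ^2 = 46 + 2√(1518) + 33 = 79 + 2√(1518), so γ^2 - 79 = 2√(1518); squaring, (γ^2 - 79)^2 = 4·1518, i.e. γ^4 - 158γ^2 + 6241 - 6072 = 0, i.e. γ^4 - 158γ^2 + 169 = 0. So γ is a root of x^4 - 158x^2 + 169. This polynomial is irreducible over Q: it has no rational root (each ±√46 ± √33 is irrational), and any factorization into two quadratics over Q would force √(1518) ∈ Q (pairing opposite roots) or √46, √33 ∈ Q (other pairings), all impossible. Hence [Q(γ):Q] = 4 = [Q(√46, √33):Q], so Q(γ) = Q(√46, √33).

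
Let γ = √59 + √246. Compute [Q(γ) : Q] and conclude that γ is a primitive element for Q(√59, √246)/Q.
[Q(γ) : Q] = 4 (equivalently, Q(γ) = Q(√59, √246))

Obviously Q(γ) ⊆ Q(√59, √246), and [Q(√59, √246):Q] = 4 (since 59, 246 are distinct squarefree integers > 1 with 14514 not a perfect square). To show equality we compute the minimal polynomial of γ. From γ = √59 + √246: γ^2 = 59 + 2√(14514) + 246 = 305 + 2√(14514), so γ^2 - 305 = 2√(14514); squaring, (γ^2 - 305)^2 = 4·14514, i.e. γ^4 - 610γ^2 + 93025 - 58056 = 0, i.e. γ^4 - 610γ^2 + 34969 = 0. So γ is a root of x^4 - 610x^2 + 34969. This polynomial is irreducible over Q: it has no rational root (each ±√59 ± √246 is irrational), and any factorization into two quadratics over Q would force √(14514) ∈ Q (pairing opposite roots) or √59, √246 ∈ Q (other pairings), all impossible. Hence [Q(γ):Q] = 4 = [Q(√59, √246):Q], so Q(γ) = Q(√59, √246).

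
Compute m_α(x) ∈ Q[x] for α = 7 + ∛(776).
m_α(x) = x^3 - 21x^2 + 147x - 1119

Set β = α - 7 = ∛(776), so β^3 = 776. Then (α - 7)^3 - 776 = 0, i.e. α is a root of g(x) = (x - 7)^3 - 776 = x^3 - 21x^2 + 147x - 1119. Since g(x) = h(x - 7) where h(x) = x^3 - 776, and h is irreducible over Q (because 776 is not a perfect cube, so h has no rational root, and a monic cubic with no rational root is irreducible), g is also irreducible (irreducibility is preserved under the substitution x → x - 7). Hence m_α(x) = x^3 - 21x^2 + 147x - 1119.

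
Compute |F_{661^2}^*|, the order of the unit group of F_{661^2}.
|F_{661^2}^*| = 436920

F_{661^2} has 661^2 = 436921 elements; its multiplicative group consists of all nonzero elements, so |F_{661^2}^*| = 436921 - 1 = 436920. (It is cyclic since any finite subgroup of the multiplicative group of a field is cyclic.)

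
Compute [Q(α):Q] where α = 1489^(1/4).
[Q(α):Q] = 4

α is a root of x^4 - 1489. By Eisenstein's criterion at the prime p = 1489 (which divides the constant term 1489 but p^2 = 2217121 does not, since 1489 is squarefree), x^4 - 1489 is irreducible over Q. Hence [Q(α):Q] = 4.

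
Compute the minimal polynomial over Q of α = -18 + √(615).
m_α(x) = x^2 + 36x - 291

From α + 18 = √(615), squaring gives (α + 18)^2 = 615, i.e. α^2 + 36α + 324 = 615, so α^2 + 36α - 291 = 0. The discriminant of x^2 + 36x - 291 is (36)^2 - 4·(-291) = 1296 + 1164 = 2460, and 4·(615) is not a perfect square in Q since 615 is squarefree and ≠ 1. Hence x^2 + 36x - 291 is irreducible over Q and is the minimal polynomial of α.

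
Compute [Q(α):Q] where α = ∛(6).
[Q(α):Q] = 3

The minimal polynomial of α is x^3 - 6, irreducible over Q since 6 is not a perfect cube (so x^3 - 6 has no rational root). Hence [Q(α):Q] = deg(m_α) = 3.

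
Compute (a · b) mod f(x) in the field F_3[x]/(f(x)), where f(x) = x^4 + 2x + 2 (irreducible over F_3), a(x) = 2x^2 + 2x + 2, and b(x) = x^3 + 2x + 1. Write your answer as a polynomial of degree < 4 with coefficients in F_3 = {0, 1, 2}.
a · b ≡ 2x^2 + x + 1 (mod f(x))

Multiply in F_3[x]: a(x)·b(x) = (2x^2 + 2x + 2)·(x^3 + 2x + 1) = 2x^5 + 2x^4 + 2. This has degree ≥ 4, so divide by f(x) over F_3: 2x^5 + 2x^4 + 2 = (2x + 2)·(x^4 + 2x + 2) + (2x^2 + x + 1). Hence a·b ≡ 2x^2 + x + 1 (mod f). (F_3[x]/(f) is a field with 3^4 = 81 elements since f is irreducible of degree 4.)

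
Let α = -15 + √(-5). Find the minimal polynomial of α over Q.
m_α(x) = x^2 + 30x + 230

From α + 15 = √(-5), squaring gives (α + 15)^2 = -5, i.e. α^2 + 30α + 225 = -5, so α^2 + 30α + 230 = 0. The discriminant of x^2 + 30x + 230 is (30)^2 - 4·(230) = 900 - 920 = -20, and 4·(-5) is not a perfect square in Q since -5 is squarefree and ≠ 1. Hence x^2 + 30x + 230 is irreducible over Q and is the minimal polynomial of α.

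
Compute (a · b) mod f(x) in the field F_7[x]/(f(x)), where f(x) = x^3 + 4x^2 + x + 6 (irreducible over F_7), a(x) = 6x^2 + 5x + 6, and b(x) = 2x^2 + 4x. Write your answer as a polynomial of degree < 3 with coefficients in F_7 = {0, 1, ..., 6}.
a · b ≡ 6x^2 + x (mod f(x))

Multiply in F_7[x]: a(x)·b(x) = (6x^2 + 5x + 6)·(2x^2 + 4x) = 5x^4 + 6x^3 + 4x^2 + 3x. This has degree ≥ 3, so divide by f(x) over F_7: 5x^4 + 6x^3 + 4x^2 + 3x = (5x)·(x^3 + 4x^2 + x + 6) + (6x^2 + x). Hence a·b ≡ 6x^2 + x (mod f). (F_7[x]/(f) is a field with 7^3 = 343 elements since f is irreducible of degree 3.)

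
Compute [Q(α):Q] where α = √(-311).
[Q(α):Q] = 2

[Q(α):Q] equals the degree of the minimal polynomial of α. Here α^2 = -311 and x^2 + 311 is irreducible (d = -311 is squarefree, ≠ 1, hence not a square), so deg(m_α) = 2. Thus [Q(α):Q] = 2.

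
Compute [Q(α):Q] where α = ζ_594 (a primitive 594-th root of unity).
[Q(α):Q] = 180

The minimal polynomial of ζ_594 over Q is the 594-th cyclotomic polynomial Φ_594(x), which is irreducible over Q and has degree φ(594) = 180. Hence [Q(α):Q] = φ(594) = 180.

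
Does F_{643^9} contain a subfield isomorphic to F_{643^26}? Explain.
No: F_{643^26} is not a subfield of F_{643^9}

F_{p^m} embeds in F_{p^n} iff m | n. Here 26 ∤ 9 (since 9 = 0·26 + 9 with remainder 9 ≠ 0), so F_{643^26} is not a subfield of F_{643^9}. Equivalently: if it were, the tower law would give 26 = [F_{643^26}:F_643] dividing [F_{643^9}:F_643] = 9, contradiction.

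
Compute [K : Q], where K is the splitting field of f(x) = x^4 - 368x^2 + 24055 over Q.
[K : Q] = 4

Solving the quadratic in x^2: x^2 = (368 ± √(368^2 - 4·24055))/2 = (368 ± √39204)/2 = (368 ± 198)/2, giving x^2 = 85 or x^2 = 283. So f(x) = (x^2 - 85)(x^2 - 283) and the roots of f are ±√85, ±√283. Hence the splitting field is K = Q(√85, √283). Since 85 and 283 are distinct squarefree integers > 1, their product 24055 is not a perfect square, so √283 ∉ Q(√85). By the tower law [K:Q] = [Q(√85,√283):Q(√85)] · [Q(√85):Q] = 2 · 2 = 4.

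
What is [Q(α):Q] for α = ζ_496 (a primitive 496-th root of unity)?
[Q(α):Q] = 240

The minimal polynomial of ζ_496 over Q is the 496-th cyclotomic polynomial Φ_496(x), which is irreducible over Q and has degree φ(496) = 240. Hence [Q(α):Q] = φ(496) = 240.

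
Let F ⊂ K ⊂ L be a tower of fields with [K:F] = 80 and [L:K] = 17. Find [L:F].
[L:F] = 1360

The tower law says that for any tower of field extensions F ⊂ K ⊂ L with finite degrees, [L:F] = [L:K] · [K:F]. Here this gives [L:F] = 17 · 80 = 1360.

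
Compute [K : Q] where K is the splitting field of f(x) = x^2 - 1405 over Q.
[K : Q] = 2

f(x) = x^2 - 1405 factors as (x - √1405)(x + √1405). The splitting field is K = Q(√1405). Since 1405 is squarefree and > 1, it is not a perfect square, so x^2 - 1405 is irreducible over Q and [Q(√1405) : Q] = 2. Hence [K : Q] = 2.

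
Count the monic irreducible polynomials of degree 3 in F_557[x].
There are 57602712 monic irreducible polynomials of degree 3 over F_557

Each element of F_{557^3} that lies in no proper subfield is a root of exactly one monic irreducible of degree 3 over F_557, and each such polynomial has 3 distinct roots in F_{557^3}. By Möbius inversion the count is N_557(3) = (1/3) Σ_{d|3} μ(3/d) · 557^d = (1/3)(μ(3)·557^1 + μ(1)·557^3) = 172808136/3 = 57602712.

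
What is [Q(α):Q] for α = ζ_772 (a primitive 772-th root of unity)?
[Q(α):Q] = 384

The minimal polynomial of ζ_772 over Q is the 772-th cyclotomic polynomial Φ_772(x), which is irreducible over Q and has degree φ(772) = 384. Hence [Q(α):Q] = φ(772) = 384.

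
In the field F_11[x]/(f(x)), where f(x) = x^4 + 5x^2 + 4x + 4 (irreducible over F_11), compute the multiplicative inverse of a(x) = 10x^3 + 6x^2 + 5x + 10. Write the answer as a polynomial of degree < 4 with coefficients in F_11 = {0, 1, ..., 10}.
a(x)^(-1) ≡ x^3 + 7x^2 + 6x + 2 (mod f(x))

Since f is irreducible over F_11, F_11[x]/(f) is a field and a(x) ≠ 0 has an inverse. Apply the extended Euclidean algorithm to f(x) and a(x) in F_11[x]: f(x) = (10x + 5)·a(x) + (2x^2 + 9);  a(x) = (5x + 3)·(2x^2 + 9) + (4x + 5);  (2x^2 + 9) = (6x + 9)·(4x + 5) + (8). The last nonzero remainder is the constant 8 = gcd(f, a) in F_11. Back-substituting through the division chain expresses 8 = s(x)·a(x) + t(x)·f(x) with s(x) ≡ 8x^3 + x^2 + 4x + 5 (mod f), so (8x^3 + x^2 + 4x + 5)·a(x) ≡ 8 (mod f). Multiplying by 8^(-1) ≡ 7 in F_11 gives a(x)^(-1) ≡ 7·(8x^3 + x^2 + 4x + 5) ≡ x^3 + 7x^2 + 6x + 2 (mod f). Check: (10x^3 + 6x^2 + 5x + 10)·(x^3 + 7x^2 + 6x + 2) = 10x^6 + 10x^5 + 8x^4 + 2x^3 + 2x^2 + 4x + 9 ≡ 1 (mod x^4 + 5x^2 + 4x + 4).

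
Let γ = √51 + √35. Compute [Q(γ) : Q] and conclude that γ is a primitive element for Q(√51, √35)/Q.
[Q(γ) : Q] = 4 (equivalently, Q(γ) = Q(√51, √35))

Obviously Q(γ) ⊆ Q(√51, √35), and [Q(√51, √35):Q] = 4 (since 51, 35 are distinct squarefree integers > 1 with 1785 not a perfect square). To show equality we compute the minimal polynomial of γ. From γ = √51 + √35: γ^2 = 51 + 2√(1785) + 35 = 86 + 2√(1785), so γ^2 - 86 = 2√(1785); squaring, (γ^2 - 86)^2 = 4·1785, i.e. γ^4 - 172γ^2 + 7396 - 7140 = 0, i.e. γ^4 - 172γ^2 + 256 = 0. So γ is a root of x^4 - 172x^2 + 256. This polynomial is irreducible over Q: it has no rational root (each ±√51 ± √35 is irrational), and any factorization into two quadratics over Q would force √(1785) ∈ Q (pairing opposite roots) or √51, √35 ∈ Q (other pairings), all impossible. Hence [Q(γ):Q] = 4 = [Q(√51, √35):Q], so Q(γ) = Q(√51, √35).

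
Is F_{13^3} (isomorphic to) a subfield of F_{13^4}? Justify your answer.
No: F_{13^3} is not a subfield of F_{13^4}

F_{p^m} embeds in F_{p^n} iff m | n. Here 3 ∤ 4 (since 4 = 1·3 + 1 with remainder 1 ≠ 0), so F_{13^3} is not a subfield of F_{13^4}. Equivalently: if it were, the tower law would give 3 = [F_{13^3}:F_13] dividing [F_{13^4}:F_13] = 4, contradiction.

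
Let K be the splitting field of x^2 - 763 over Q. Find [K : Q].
[K : Q] = 2

f(x) = x^2 - 763 factors as (x - √763)(x + √763). The splitting field is K = Q(√763). Since 763 is squarefree and > 1, it is not a perfect square, so x^2 - 763 is irreducible over Q and [Q(√763) : Q] = 2. Hence [K : Q] = 2.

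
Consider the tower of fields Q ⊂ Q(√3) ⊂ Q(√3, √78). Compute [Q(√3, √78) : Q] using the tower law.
[Q(√3, √78) : Q] = 4

[Q(√3):Q] = 2 (min poly x^2 - 3, irreducible since 3 is squarefree > 1). For the top step, suppose √78 ∈ Q(√3), say √78 = c + d√3 with c, d ∈ Q. Squaring: 78 = c^2 + 3d^2 + 2cd√3. Since √3 ∉ Q this forces 2cd = 0. If d = 0 then √78 = c ∈ Q, contradicting 78 squarefree > 1. If c = 0 then 78 = 3d^2, so 3·78 = (3d)^2 is a perfect square in Q — but 3·78 = 234 is not a perfect square (since 3 and 78 are distinct squarefree integers). Contradiction. Hence √78 ∉ Q(√3), so x^2 - 78 stays irreducible over Q(√3) and [Q(√3, √78) : Q(√3)] = 2. By the tower law, [Q(√3, √78) : Q] = 2 · 2 = 4.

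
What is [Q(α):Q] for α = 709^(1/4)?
[Q(α):Q] = 4

α is a root of x^4 - 709. By Eisenstein's criterion at the prime p = 709 (which divides the constant term 709 but p^2 = 502681 does not, since 709 is squarefree), x^4 - 709 is irreducible over Q. Hence [Q(α):Q] = 4.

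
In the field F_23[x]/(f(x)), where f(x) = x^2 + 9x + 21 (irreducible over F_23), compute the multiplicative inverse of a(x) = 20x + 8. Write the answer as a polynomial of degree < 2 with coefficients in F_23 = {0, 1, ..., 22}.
a(x)^(-1) ≡ 8x + 9 (mod f(x))

Since f is irreducible over F_23, F_23[x]/(f) is a field and a(x) ≠ 0 has an inverse. Apply the extended Euclidean algorithm to f(x) and a(x) in F_23[x]: f(x) = (15x + 14)·a(x) + (1). The last nonzero remainder is the constant 1 = gcd(f, a) in F_23. Back-substituting through the division chain expresses 1 = s(x)·a(x) + t(x)·f(x) with s(x) ≡ 8x + 9 (mod f), so a(x)^(-1) ≡ s(x) = 8x + 9 (mod f). Check: (20x + 8)·(8x + 9) = 22x^2 + 14x + 3 ≡ 1 (mod x^2 + 9x + 21).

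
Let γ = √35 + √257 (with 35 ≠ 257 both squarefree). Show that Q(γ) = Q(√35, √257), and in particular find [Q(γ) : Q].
[Q(γ) : Q] = 4 (equivalently, Q(γ) = Q(√35, √257))

Obviously Q(γ) ⊆ Q(√35, √257), and [Q(√35, √257):Q] = 4 (since 35, 257 are distinct squarefree integers > 1 with 8995 not a perfect square). To show equality we compute the minimal polynomial of γ. From γ = √35 + √257: γ^2 = 35 + 2√(8995) + 257 = 292 + 2√(8995), so γ^2 - 292 = 2√(8995); squaring, (γ^2 - 292)^2 = 4·8995, i.e. γ^4 - 584γ^2 + 85264 - 35980 = 0, i.e. γ^4 - 584γ^2 + 49284 = 0. So γ is a root of x^4 - 584x^2 + 49284. This polynomial is irreducible over Q: it has no rational root (each ±√35 ± √257 is irrational), and any factorization into two quadratics over Q would force √(8995) ∈ Q (pairing opposite roots) or √35, √257 ∈ Q (other pairings), all impossible. Hence [Q(γ):Q] = 4 = [Q(√35, √257):Q], so Q(γ) = Q(√35, √257).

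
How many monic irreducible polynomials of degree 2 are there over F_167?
There are 13861 monic irreducible polynomials of degree 2 over F_167

Each element of F_{167^2} that lies in no proper subfield is a root of exactly one monic irreducible of degree 2 over F_167, and each such polynomial has 2 distinct roots in F_{167^2}. By Möbius inversion the count is N_167(2) = (1/2) Σ_{d|2} μ(2/d) · 167^d = (1/2)(μ(2)·167^1 + μ(1)·167^2) = 27722/2 = 13861.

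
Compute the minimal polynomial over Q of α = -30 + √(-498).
m_α(x) = x^2 + 60x + 1398

From α + 30 = √(-498), squaring gives (α + 30)^2 = -498, i.e. α^2 + 60α + 900 = -498, so α^2 + 60α + 1398 = 0. The discriminant of x^2 + 60x + 1398 is (60)^2 - 4·(1398) = 3600 - 5592 = -1992, and 4·(-498) is not a perfect square in Q since -498 is squarefree and ≠ 1. Hence x^2 + 60x + 1398 is irreducible over Q and is the minimal polynomial of α.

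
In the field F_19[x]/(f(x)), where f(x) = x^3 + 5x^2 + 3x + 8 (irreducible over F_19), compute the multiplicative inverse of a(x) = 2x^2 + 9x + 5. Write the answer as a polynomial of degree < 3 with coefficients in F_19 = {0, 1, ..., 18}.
a(x)^(-1) ≡ 16x^2 + 6x + 9 (mod f(x))

Since f is irreducible over F_19, F_19[x]/(f) is a field and a(x) ≠ 0 has an inverse. Apply the extended Euclidean algorithm to f(x) and a(x) in F_19[x]: f(x) = (10x + 5)·a(x) + (3x + 2);  a(x) = (7x + 11)·(3x + 2) + (2). The last nonzero remainder is the constant 2 = gcd(f, a) in F_19. Back-substituting through the division chain expresses 2 = s(x)·a(x) + t(x)·f(x) with s(x) ≡ 13x^2 + 12x + 18 (mod f), so (13x^2 + 12x + 18)·a(x) ≡ 2 (mod f). Multiplying by 2^(-1) ≡ 10 in F_19 gives a(x)^(-1) ≡ 10·(13x^2 + 12x + 18) ≡ 16x^2 + 6x + 9 (mod f). Check: (2x^2 + 9x + 5)·(16x^2 + 6x + 9) = 13x^4 + 4x^3 + 16x + 7 ≡ 1 (mod x^3 + 5x^2 + 3x + 8).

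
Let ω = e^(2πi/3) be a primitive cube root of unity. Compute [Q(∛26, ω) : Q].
[Q(∛26, ω) : Q] = 6

[Q(∛26):Q] = 3 (min poly x^3 - 26, irreducible since 26 is not a perfect cube). [Q(ω):Q] = 2 (min poly x^2 + x + 1). Since Q(∛26) ⊂ R and ω ∉ R, we have ω ∉ Q(∛26), so x^2 + x + 1 remains irreducible over Q(∛26) and [Q(∛26, ω) : Q(∛26)] = 2. By the tower law, [Q(∛26, ω) : Q] = 3 · 2 = 6. (In fact Q(∛26, ω) is the splitting field of x^3 - 26 over Q.)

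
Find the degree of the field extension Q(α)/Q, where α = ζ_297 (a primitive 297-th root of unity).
[Q(α):Q] = 180

The minimal polynomial of ζ_297 over Q is the 297-th cyclotomic polynomial Φ_297(x), which is irreducible over Q and has degree φ(297) = 180. Hence [Q(α):Q] = φ(297) = 180.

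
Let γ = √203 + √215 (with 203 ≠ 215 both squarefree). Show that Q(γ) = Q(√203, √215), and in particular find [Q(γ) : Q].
[Q(γ) : Q] = 4 (equivalently, Q(γ) = Q(√203, √215))

Obviously Q(γ) ⊆ Q(√203, √215), and [Q(√203, √215):Q] = 4 (since 203, 215 are distinct squarefree integers > 1 with 43645 not a perfect square). To show equality we compute the minimal polynomial of γ. From γ = √203 + √215: γ^2 = 203 + 2√(43645) + 215 = 418 + 2√(43645), so γ^2 - 418 = 2√(43645); squaring, (γ^2 - 418)^2 = 4·43645, i.e. γ^4 - 836γ^2 + 174724 - 174580 = 0, i.e. γ^4 - 836γ^2 + 144 = 0. So γ is a root of x^4 - 836x^2 + 144. This polynomial is irreducible over Q: it has no rational root (each ±√203 ± √215 is irrational), and any factorization into two quadratics over Q would force √(43645) ∈ Q (pairing opposite roots) or √203, √215 ∈ Q (other pairings), all impossible. Hence [Q(γ):Q] = 4 = [Q(√203, √215):Q], so Q(γ) = Q(√203, √215).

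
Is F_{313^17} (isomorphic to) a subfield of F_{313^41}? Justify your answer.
No: F_{313^17} is not a subfield of F_{313^41}

F_{p^m} embeds in F_{p^n} iff m | n. Here 17 ∤ 41 (since 41 = 2·17 + 7 with remainder 7 ≠ 0), so F_{313^17} is not a subfield of F_{313^41}. Equivalently: if it were, the tower law would give 17 = [F_{313^17}:F_313] dividing [F_{313^41}:F_313] = 41, contradiction.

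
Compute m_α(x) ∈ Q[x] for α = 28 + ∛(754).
m_α(x) = x^3 - 84x^2 + 2352x - 22706

Set β = α - 28 = ∛(754), so β^3 = 754. Then (α - 28)^3 - 754 = 0, i.e. α is a root of g(x) = (x - 28)^3 - 754 = x^3 - 84x^2 + 2352x - 22706. Since g(x) = h(x - 28) where h(x) = x^3 - 754, and h is irreducible over Q (because 754 is not a perfect cube, so h has no rational root, and a monic cubic with no rational root is irreducible), g is also irreducible (irreducibility is preserved under the substitution x → x - 28). Hence m_α(x) = x^3 - 84x^2 + 2352x - 22706.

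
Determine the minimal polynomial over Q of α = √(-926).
m_α(x) = x^2 + 926

α satisfies α^2 + 926 = 0, so x^2 + 926 annihilates α. Since d = -926 is squarefree and ≠ 1, it is not a perfect square in Q, so x^2 + 926 has no rational root and is therefore irreducible over Q (a degree-2 polynomial over a field is irreducible iff it has no root). Hence m_α(x) = x^2 + 926.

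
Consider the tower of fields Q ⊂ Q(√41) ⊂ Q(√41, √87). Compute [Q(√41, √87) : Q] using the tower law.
[Q(√41, √87) : Q] = 4

[Q(√41):Q] = 2 (min poly x^2 - 41, irreducible since 41 is squarefree > 1). For the top step, suppose √87 ∈ Q(√41), say √87 = c + d√41 with c, d ∈ Q. Squaring: 87 = c^2 + 41d^2 + 2cd√41. Since √41 ∉ Q this forces 2cd = 0. If d = 0 then √87 = c ∈ Q, contradicting 87 squarefree > 1. If c = 0 then 87 = 41d^2, so 41·87 = (41d)^2 is a perfect square in Q — but 41·87 = 3567 is not a perfect square (since 41 and 87 are distinct squarefree integers). Contradiction. Hence √87 ∉ Q(√41), so x^2 - 87 stays irreducible over Q(√41) and [Q(√41, √87) : Q(√41)] = 2. By the tower law, [Q(√41, √87) : Q] = 2 · 2 = 4.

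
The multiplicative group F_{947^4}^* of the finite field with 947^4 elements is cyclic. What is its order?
|F_{947^4}^*| = 804266382480

F_{947^4} has 947^4 = 804266382481 elements; its multiplicative group consists of all nonzero elements, so |F_{947^4}^*| = 804266382481 - 1 = 804266382480. (It is cyclic since any finite subgroup of the multiplicative group of a field is cyclic.)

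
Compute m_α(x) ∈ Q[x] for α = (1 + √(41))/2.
m_α(x) = x^2 - x - 10

From 2α - 1 = √(41), squaring gives (2α - 1)^2 = 41, i.e. 4α^2 - 4α + 1 = 41, so α^2 - α + (1 - 41)/4 = 0. Since 41 ≡ 1 (mod 4), (1 - 41)/4 = -10 ∈ Z. The polynomial x^2 - x - 10 has discriminant 1 - 4·(-10) = 41, which is not a perfect square in Q (d = 41 is squarefree and ≠ 1), so x^2 - x - 10 is irreducible over Q. It is the minimal polynomial of α.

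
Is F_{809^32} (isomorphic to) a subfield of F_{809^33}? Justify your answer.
No: F_{809^32} is not a subfield of F_{809^33}

F_{p^m} embeds in F_{p^n} iff m | n. Here 32 ∤ 33 (since 33 = 1·32 + 1 with remainder 1 ≠ 0), so F_{809^32} is not a subfield of F_{809^33}. Equivalently: if it were, the tower law would give 32 = [F_{809^32}:F_809] dividing [F_{809^33}:F_809] = 33, contradiction.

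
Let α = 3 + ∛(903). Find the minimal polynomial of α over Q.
m_α(x) = x^3 - 9x^2 + 27x - 930

Set β = α - 3 = ∛(903), so β^3 = 903. Then (α - 3)^3 - 903 = 0, i.e. α is a root of g(x) = (x - 3)^3 - 903 = x^3 - 9x^2 + 27x - 930. Since g(x) = h(x - 3) where h(x) = x^3 - 903, and h is irreducible over Q (because 903 is not a perfect cube, so h has no rational root, and a monic cubic with no rational root is irreducible), g is also irreducible (irreducibility is preserved under the substitution x → x - 3). Hence m_α(x) = x^3 - 9x^2 + 27x - 930.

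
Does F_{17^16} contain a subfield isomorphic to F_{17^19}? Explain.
No: F_{17^19} is not a subfield of F_{17^16}

F_{p^m} embeds in F_{p^n} iff m | n. Here 19 ∤ 16 (since 16 = 0·19 + 16 with remainder 16 ≠ 0), so F_{17^19} is not a subfield of F_{17^16}. Equivalently: if it were, the tower law would give 19 = [F_{17^19}:F_17] dividing [F_{17^16}:F_17] = 16, contradiction.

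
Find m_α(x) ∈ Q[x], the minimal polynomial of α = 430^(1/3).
m_α(x) = x^3 - 430

α satisfies α^3 = 430, so x^3 - 430 annihilates α. By the rational root test, a rational root p/q (in lowest terms) of x^3 - 430 would satisfy p^3 = 430 q^3, forcing q = 1 and p^3 = 430; but 430 is not a perfect cube, contradiction. A monic cubic over Q with no rational root is irreducible (any nontrivial factorization would include a linear factor). Hence x^3 - 430 is the minimal polynomial of α, and in particular [Q(α):Q] = 3.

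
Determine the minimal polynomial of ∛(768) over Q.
m_α(x) = x^3 - 768

α satisfies α^3 = 768, so x^3 - 768 annihilates α. By the rational root test, a rational root p/q (in lowest terms) of x^3 - 768 would satisfy p^3 = 768 q^3, forcing q = 1 and p^3 = 768; but 768 is not a perfect cube, contradiction. A monic cubic over Q with no rational root is irreducible (any nontrivial factorization would include a linear factor). Hence x^3 - 768 is the minimal polynomial of α, and in particular [Q(α):Q] = 3.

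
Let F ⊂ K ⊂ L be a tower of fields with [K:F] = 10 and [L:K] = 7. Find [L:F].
[L:F] = 70

The tower law says that for any tower of field extensions F ⊂ K ⊂ L with finite degrees, [L:F] = [L:K] · [K:F]. Here this gives [L:F] = 7 · 10 = 70.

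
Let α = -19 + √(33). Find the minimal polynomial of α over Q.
m_α(x) = x^2 + 38x + 328

From α + 19 = √(33), squaring gives (α + 19)^2 = 33, i.e. α^2 + 38α + 361 = 33, so α^2 + 38α + 328 = 0. The discriminant of x^2 + 38x + 328 is (38)^2 - 4·(328) = 1444 - 1312 = 132, and 4·(33) is not a perfect square in Q since 33 is squarefree and ≠ 1. Hence x^2 + 38x + 328 is irreducible over Q and is the minimal polynomial of α.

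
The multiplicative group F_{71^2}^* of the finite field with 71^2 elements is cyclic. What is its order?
|F_{71^2}^*| = 5040

F_{71^2} has 71^2 = 5041 elements; its multiplicative group consists of all nonzero elements, so |F_{71^2}^*| = 5041 - 1 = 5040. (It is cyclic since any finite subgroup of the multiplicative group of a field is cyclic.)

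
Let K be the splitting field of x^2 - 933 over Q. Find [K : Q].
[K : Q] = 2

f(x) = x^2 - 933 factors as (x - √933)(x + √933). The splitting field is K = Q(√933). Since 933 is squarefree and > 1, it is not a perfect square, so x^2 - 933 is irreducible over Q and [Q(√933) : Q] = 2. Hence [K : Q] = 2.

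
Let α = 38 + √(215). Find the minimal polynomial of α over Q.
m_α(x) = x^2 - 76x + 1229

From α - 38 = √(215), squaring gives (α - 38)^2 = 215, i.e. α^2 - 76α + 1444 = 215, so α^2 - 76α + 1229 = 0. The discriminant of x^2 - 76x + 1229 is (-76)^2 - 4·(1229) = 5776 - 4916 = 860, and 4·(215) is not a perfect square in Q since 215 is squarefree and ≠ 1. Hence x^2 - 76x + 1229 is irreducible over Q and is the minimal polynomial of α.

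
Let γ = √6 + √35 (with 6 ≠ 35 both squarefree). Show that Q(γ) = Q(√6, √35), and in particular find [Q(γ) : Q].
[Q(γ) : Q] = 4 (equivalently, Q(γ) = Q(√6, √35))

Obviously Q(γ) ⊆ Q(√6, √35), and [Q(√6, √35):Q] = 4 (since 6, 35 are distinct squarefree integers > 1 with 210 not a perfect square). To show equality we compute the minimal polynomial of γ. From γ = √6 + √35: γ^2 = 6 + 2√(210) + 35 = 41 + 2√(210), so γ^2 - 41 = 2√(210); squaring, (γ^2 - 41)^2 = 4·210, i.e. γ^4 - 82γ^2 + 1681 - 840 = 0, i.e. γ^4 - 82γ^2 + 841 = 0. So γ is a root of x^4 - 82x^2 + 841. This polynomial is irreducible over Q: it has no rational root (each ±√6 ± √35 is irrational), and any factorization into two quadratics over Q would force √(210) ∈ Q (pairing opposite roots) or √6, √35 ∈ Q (other pairings), all impossible. Hence [Q(γ):Q] = 4 = [Q(√6, √35):Q], so Q(γ) = Q(√6, √35).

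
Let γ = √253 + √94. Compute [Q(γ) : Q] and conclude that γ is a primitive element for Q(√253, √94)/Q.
[Q(γ) : Q] = 4 (equivalently, Q(γ) = Q(√253, √94))

Obviously Q(γ) ⊆ Q(√253, √94), and [Q(√253, √94):Q] = 4 (since 253, 94 are distinct squarefree integers > 1 with 23782 not a perfect square). To show equality we compute the minimal polynomial of γ. From γ = √253 + √94: γ^2 = 253 + 2√(23782) + 94 = 347 + 2√(23782), so γ^2 - 347 = 2√(23782); squaring, (γ^2 - 347)^2 = 4·23782, i.e. γ^4 - 694γ^2 + 120409 - 95128 = 0, i.e. γ^4 - 694γ^2 + 25281 = 0. So γ is a root of x^4 - 694x^2 + 25281. This polynomial is irreducible over Q: it has no rational root (each ±√253 ± √94 is irrational), and any factorization into two quadratics over Q would force √(23782) ∈ Q (pairing opposite roots) or √253, √94 ∈ Q (other pairings), all impossible. Hence [Q(γ):Q] = 4 = [Q(√253, √94):Q], so Q(γ) = Q(√253, √94).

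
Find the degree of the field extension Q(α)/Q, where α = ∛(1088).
[Q(α):Q] = 3

The minimal polynomial of α is x^3 - 1088, irreducible over Q since 1088 is not a perfect cube (so x^3 - 1088 has no rational root). Hence [Q(α):Q] = deg(m_α) = 3.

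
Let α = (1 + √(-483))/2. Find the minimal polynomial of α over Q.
m_α(x) = x^2 - x + 121

From 2α - 1 = √(-483), squaring gives (2α - 1)^2 = -483, i.e. 4α^2 - 4α + 1 = -483, so α^2 - α + (1 + 483)/4 = 0. Since -483 ≡ 1 (mod 4), (1 + 483)/4 = 121 ∈ Z. The polynomial x^2 - x + 121 has discriminant 1 - 4·(121) = -483, which is not a perfect square in Q (d = -483 is squarefree and ≠ 1), so x^2 - x + 121 is irreducible over Q. It is the minimal polynomial of α.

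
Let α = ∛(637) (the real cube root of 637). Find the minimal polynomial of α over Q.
m_α(x) = x^3 - 637

α satisfies α^3 = 637, so x^3 - 637 annihilates α. By the rational root test, a rational root p/q (in lowest terms) of x^3 - 637 would satisfy p^3 = 637 q^3, forcing q = 1 and p^3 = 637; but 637 is not a perfect cube, contradiction. A monic cubic over Q with no rational root is irreducible (any nontrivial factorization would include a linear factor). Hence x^3 - 637 is the minimal polynomial of α, and in particular [Q(α):Q] = 3.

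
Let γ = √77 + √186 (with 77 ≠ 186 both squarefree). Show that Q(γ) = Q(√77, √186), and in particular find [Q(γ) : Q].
[Q(γ) : Q] = 4 (equivalently, Q(γ) = Q(√77, √186))

Obviously Q(γ) ⊆ Q(√77, √186), and [Q(√77, √186):Q] = 4 (since 77, 186 are distinct squarefree integers > 1 with 14322 not a perfect square). To show equality we compute the minimal polynomial of γ. From γ = √77 + √186: γ^2 = 77 + 2√(14322) + 186 = 263 + 2√(14322), so γ^2 - 263 = 2√(14322); squaring, (γ^2 - 263)^2 = 4·14322, i.e. γ^4 - 526γ^2 + 69169 - 57288 = 0, i.e. γ^4 - 526γ^2 + 11881 = 0. So γ is a root of x^4 - 526x^2 + 11881. This polynomial is irreducible over Q: it has no rational root (each ±√77 ± √186 is irrational), and any factorization into two quadratics over Q would force √(14322) ∈ Q (pairing opposite roots) or √77, √186 ∈ Q (other pairings), all impossible. Hence [Q(γ):Q] = 4 = [Q(√77, √186):Q], so Q(γ) = Q(√77, √186).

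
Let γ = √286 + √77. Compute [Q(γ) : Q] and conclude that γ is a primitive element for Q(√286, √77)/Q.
[Q(γ) : Q] = 4 (equivalently, Q(γ) = Q(√286, √77))

Obviously Q(γ) ⊆ Q(√286, √77), and [Q(√286, √77):Q] = 4 (since 286, 77 are distinct squarefree integers > 1 with 22022 not a perfect square). To show equality we compute the minimal polynomial of γ. From γ = √286 + √77: γ^2 = 286 + 2√(22022) + 77 = 363 + 2√(22022), so γ^2 - 363 = 2√(22022); squaring, (γ^2 - 363)^2 = 4·22022, i.e. γ^4 - 726γ^2 + 131769 - 88088 = 0, i.e. γ^4 - 726γ^2 + 43681 = 0. So γ is a root of x^4 - 726x^2 + 43681. This polynomial is irreducible over Q: it has no rational root (each ±√286 ± √77 is irrational), and any factorization into two quadratics over Q would force √(22022) ∈ Q (pairing opposite roots) or √286, √77 ∈ Q (other pairings), all impossible. Hence [Q(γ):Q] = 4 = [Q(√286, √77):Q], so Q(γ) = Q(√286, √77).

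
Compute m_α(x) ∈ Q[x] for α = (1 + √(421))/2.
m_α(x) = x^2 - x - 105

From 2α - 1 = √(421), squaring gives (2α - 1)^2 = 421, i.e. 4α^2 - 4α + 1 = 421, so α^2 - α + (1 - 421)/4 = 0. Since 421 ≡ 1 (mod 4), (1 - 421)/4 = -105 ∈ Z. The polynomial x^2 - x - 105 has discriminant 1 - 4·(-105) = 421, which is not a perfect square in Q (d = 421 is squarefree and ≠ 1), so x^2 - x - 105 is irreducible over Q. It is the minimal polynomial of α.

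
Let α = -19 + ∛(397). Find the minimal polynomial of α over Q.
m_α(x) = x^3 + 57x^2 + 1083x + 6462

Set β = α + 19 = ∛(397), so β^3 = 397. Then (α + 19)^3 - 397 = 0, i.e. α is a root of g(x) = (x + 19)^3 - 397 = x^3 + 57x^2 + 1083x + 6462. Since g(x) = h(x + 19) where h(x) = x^3 - 397, and h is irreducible over Q (because 397 is not a perfect cube, so h has no rational root, and a monic cubic with no rational root is irreducible), g is also irreducible (irreducibility is preserved under the substitution x → x + 19). Hence m_α(x) = x^3 + 57x^2 + 1083x + 6462.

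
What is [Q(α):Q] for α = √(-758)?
[Q(α):Q] = 2

[Q(α):Q] equals the degree of the minimal polynomial of α. Here α^2 = -758 and x^2 + 758 is irreducible (d = -758 is squarefree, ≠ 1, hence not a square), so deg(m_α) = 2. Thus [Q(α):Q] = 2.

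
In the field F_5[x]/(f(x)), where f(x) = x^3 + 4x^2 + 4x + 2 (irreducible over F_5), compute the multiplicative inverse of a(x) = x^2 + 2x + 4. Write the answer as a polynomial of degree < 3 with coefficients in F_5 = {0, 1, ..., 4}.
a(x)^(-1) ≡ 3x^2 + 1 (mod f(x))

Since f is irreducible over F_5, F_5[x]/(f) is a field and a(x) ≠ 0 has an inverse. Apply the extended Euclidean algorithm to f(x) and a(x) in F_5[x]: f(x) = (x + 2)·a(x) + (x + 4);  a(x) = (x + 3)·(x + 4) + (2). The last nonzero remainder is the constant 2 = gcd(f, a) in F_5. Back-substituting through the division chain expresses 2 = s(x)·a(x) + t(x)·f(x) with s(x) ≡ x^2 + 2 (mod f), so (x^2 + 2)·a(x) ≡ 2 (mod f). Multiplying by 2^(-1) ≡ 3 in F_5 gives a(x)^(-1) ≡ 3·(x^2 + 2) ≡ 3x^2 + 1 (mod f). Check: (x^2 + 2x + 4)·(3x^2 + 1) = 3x^4 + x^3 + 3x^2 + 2x + 4 ≡ 1 (mod x^3 + 4x^2 + 4x + 2).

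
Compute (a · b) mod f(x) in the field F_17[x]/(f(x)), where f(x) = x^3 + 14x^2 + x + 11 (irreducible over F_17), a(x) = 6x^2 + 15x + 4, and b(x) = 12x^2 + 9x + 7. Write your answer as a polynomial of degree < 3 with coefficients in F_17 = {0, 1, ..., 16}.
a · b ≡ 7x^2 + 4x + 8 (mod f(x))

Multiply in F_17[x]: a(x)·b(x) = (6x^2 + 15x + 4)·(12x^2 + 9x + 7) = 4x^4 + 13x^3 + 4x^2 + 5x + 11. This has degree ≥ 3, so divide by f(x) over F_17: 4x^4 + 13x^3 + 4x^2 + 5x + 11 = (4x + 8)·(x^3 + 14x^2 + x + 11) + (7x^2 + 4x + 8). Hence a·b ≡ 7x^2 + 4x + 8 (mod f). (F_17[x]/(f) is a field with 17^3 = 4913 elements since f is irreducible of degree 3.)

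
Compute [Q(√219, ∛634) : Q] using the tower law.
[Q(√219, ∛634) : Q] = 6

Let L = Q(√219, ∛634). Since Q(√219) ⊂ L and [Q(√219):Q] = 2, the tower law gives 2 | [L:Q]. Likewise Q(∛634) ⊂ L with [Q(∛634):Q] = 3 (because 634 is not a perfect cube), so 3 | [L:Q]. As gcd(2,3) = 1, [L:Q] is divisible by 6. Conversely L is generated over Q by √219 and ∛634, so [L:Q] ≤ 2·3 = 6. Therefore [Q(√219, ∛634) : Q] = 6.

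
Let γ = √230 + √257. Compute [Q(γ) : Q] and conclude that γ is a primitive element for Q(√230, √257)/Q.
[Q(γ) : Q] = 4 (equivalently, Q(γ) = Q(√230, √257))

Obviously Q(γ) ⊆ Q(√230, √257), and [Q(√230, √257):Q] = 4 (since 230, 257 are distinct squarefree integers > 1 with 59110 not a perfect square). To show equality we compute the minimal polynomial of γ. From γ = √230 + √257: γ^2 = 230 + 2√(59110) + 257 = 487 + 2√(59110), so γ^2 - 487 = 2√(59110); squaring, (γ^2 - 487)^2 = 4·59110, i.e. γ^4 - 974γ^2 + 237169 - 236440 = 0, i.e. γ^4 - 974γ^2 + 729 = 0. So γ is a root of x^4 - 974x^2 + 729. This polynomial is irreducible over Q: it has no rational root (each ±√230 ± √257 is irrational), and any factorization into two quadratics over Q would force √(59110) ∈ Q (pairing opposite roots) or √230, √257 ∈ Q (other pairings), all impossible. Hence [Q(γ):Q] = 4 = [Q(√230, √257):Q], so Q(γ) = Q(√230, √257).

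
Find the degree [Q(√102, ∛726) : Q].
[Q(√102, ∛726) : Q] = 6

Let L = Q(√102, ∛726). Since Q(√102) ⊂ L and [Q(√102):Q] = 2, the tower law gives 2 | [L:Q]. Likewise Q(∛726) ⊂ L with [Q(∛726):Q] = 3 (because 726 is not a perfect cube), so 3 | [L:Q]. As gcd(2,3) = 1, [L:Q] is divisible by 6. Conversely L is generated over Q by √102 and ∛726, so [L:Q] ≤ 2·3 = 6. Therefore [Q(√102, ∛726) : Q] = 6.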